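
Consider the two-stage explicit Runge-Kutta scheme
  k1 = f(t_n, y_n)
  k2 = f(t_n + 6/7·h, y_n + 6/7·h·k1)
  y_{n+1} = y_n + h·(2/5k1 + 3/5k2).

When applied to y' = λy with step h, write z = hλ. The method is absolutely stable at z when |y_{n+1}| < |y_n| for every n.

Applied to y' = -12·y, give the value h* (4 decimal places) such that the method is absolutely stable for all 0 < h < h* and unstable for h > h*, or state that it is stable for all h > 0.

(-1.9444,0); λ=-12 ⇒ h* = (35/18)/12 = 0.1620.

Set f=λy, z=hλ:
  k1=λy_n ⇒ h·k1=z·y_n;  k2=λ(1+6/7z)y_n ⇒ h·k2=z(1+6/7z)y_n
  y_{n+1}/y_n = 1 + 2/5z + 3/5z(1+6/7z) = 1 + z + 18/35z²
  R(z) = 1 + z + 18/35z².

Boundary: |R(x)|=1, x<0.
x=-0.59: |R|=0.5890
R=1: x+18/35x²=0 ⇒ x=−35/18=-1.9444; min R=1−1/(4·18/35)=0.5139>−1
Confirm numerically:
  x=-1.830: |R|=0.89229 <1
  x=-1.611: |R|=0.72374 <1
  x=-1.118: |R|=0.52482 <1
  x=-2.394: |R|=1.55349 >1
  x=-2.000: |R|=1.05714 >1
Stable set (-1.9444, 0).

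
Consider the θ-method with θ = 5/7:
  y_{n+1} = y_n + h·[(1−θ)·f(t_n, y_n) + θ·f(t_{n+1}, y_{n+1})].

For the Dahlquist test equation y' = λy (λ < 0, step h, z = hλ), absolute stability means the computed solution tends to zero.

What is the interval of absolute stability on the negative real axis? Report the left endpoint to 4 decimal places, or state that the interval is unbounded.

With y'=λy (z=hλ):
  y_{n+1} = y_n + z·[2/7·y_n + 5/7·y_{n+1}] ⇒ (1 − 5/7z)y_{n+1} = (1 + 2/7z)y_n
  R(z) = (1 + 2/7z)/(1 − 5/7z).

Need |R(x)|<1, x<0.
x=-0.93: |R|=0.4412
x=-2: |R|=0.1765
x=-10: |R|=0.2281
x=-100: |R|=0.3807
θ=5/7≥1/2 ⇒ |1+2/7x|<|1−5/7x| ∀x<0 ⇒ stable on all of ℝ⁻.

interval (−∞, 0).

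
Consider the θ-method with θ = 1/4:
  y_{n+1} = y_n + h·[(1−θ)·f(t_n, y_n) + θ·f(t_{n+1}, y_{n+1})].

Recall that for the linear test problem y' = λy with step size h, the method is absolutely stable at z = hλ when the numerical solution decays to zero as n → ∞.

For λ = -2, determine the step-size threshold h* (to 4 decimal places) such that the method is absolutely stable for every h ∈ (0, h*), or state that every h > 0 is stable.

Test eqn y'=λy, z=hλ:
  y_{n+1} = y_n + z·[3/4·y_n + 1/4·y_{n+1}] ⇒ (1 − 1/4z)y_{n+1} = (1 + 3/4z)y_n
  Hence R(z) = (1 + 3/4z)/(1 − 1/4z).

Need |R(x)|<1, x<0.
x=-0.63: |R|=0.4557
R=−1: 1+3/4x = −1+1/4x ⇒ -1/2x=2 ⇒ x=2/(-1/2)=-4.0000
Confirm numerically:
  x=-2.966: |R|=0.70313 <1
  x=-2.274: |R|=0.44979 <1
  x=-2.111: |R|=0.38177 <1
  x=-4.549: |R|=1.12844 >1
  x=-4.535: |R|=1.12537 >1
  x=-4.139: |R|=1.03416 >1
Stable set (-4.0000, 0).

(-4.0000,0); λ=-2 ⇒ h* = (4)/2 = 2.0000.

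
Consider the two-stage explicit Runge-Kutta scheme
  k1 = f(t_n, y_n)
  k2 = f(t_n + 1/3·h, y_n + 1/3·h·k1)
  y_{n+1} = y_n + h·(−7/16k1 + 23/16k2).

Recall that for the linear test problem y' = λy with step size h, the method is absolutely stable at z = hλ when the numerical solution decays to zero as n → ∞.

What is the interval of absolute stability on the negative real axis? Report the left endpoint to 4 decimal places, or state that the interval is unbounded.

z∈(-2.0870,0).

Test eqn y'=λy, z=hλ:
  k1=λy_n ⇒ h·k1=z·y_n;  k2=λ(1+1/3z)y_n ⇒ h·k2=z(1+1/3z)y_n
  y_{n+1}/y_n = 1 − 7/16z + 23/16z(1+1/3z) = 1 + z + 23/48z²
  Hence R(z) = 1 + z + 23/48z².

Need |R(x)|<1, x<0.
x=-0.48: |R|=0.6304
R=1: x+23/48x²=0 ⇒ x=−48/23=-2.0870; min R=1−1/(4·23/48)=0.4783>−1
Confirm numerically:
  x=-1.973: |R|=0.89227 <1
  x=-1.866: |R|=0.80244 <1
  x=-1.090: |R|=0.47930 <1
  x=-0.842: |R|=0.49771 <1
  x=-2.642: |R|=1.70266 >1
  x=-2.179: |R|=1.09610 >1
Stable set (-2.0870, 0).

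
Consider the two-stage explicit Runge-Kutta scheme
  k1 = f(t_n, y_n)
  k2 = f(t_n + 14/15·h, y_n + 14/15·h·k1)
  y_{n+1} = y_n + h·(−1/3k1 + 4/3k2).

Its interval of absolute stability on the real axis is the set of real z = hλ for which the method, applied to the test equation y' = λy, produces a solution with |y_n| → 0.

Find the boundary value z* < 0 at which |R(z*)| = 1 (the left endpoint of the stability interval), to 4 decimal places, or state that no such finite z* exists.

z* = -0.8036.

Set f=λy, z=hλ:
  k1=λy_n ⇒ h·k1=z·y_n;  k2=λ(1+14/15z)y_n ⇒ h·k2=z(1+14/15z)y_n
  y_{n+1}/y_n = 1 − 1/3z + 4/3z(1+14/15z) = 1 + z + 56/45z²
  Hence R(z) = 1 + z + 56/45z².

Find x<0 with |R(x)|<1.
x=-0.4: |R|=0.7991
R=1: x+56/45x²=0 ⇒ x=−45/56=-0.8036; min R=1−1/(4·56/45)=0.7991>−1
Confirm numerically:
  x=-0.625: |R|=0.86111 <1
  x=-0.613: |R|=0.85462 <1
  x=-0.552: |R|=0.82719 <1
  x=-0.430: |R|=0.80010 <1
  x=-1.320: |R|=1.84832 >1
  x=-1.252: |R|=1.69867 >1
  x=-1.142: |R|=1.48096 >1
Interval (-0.8036, 0).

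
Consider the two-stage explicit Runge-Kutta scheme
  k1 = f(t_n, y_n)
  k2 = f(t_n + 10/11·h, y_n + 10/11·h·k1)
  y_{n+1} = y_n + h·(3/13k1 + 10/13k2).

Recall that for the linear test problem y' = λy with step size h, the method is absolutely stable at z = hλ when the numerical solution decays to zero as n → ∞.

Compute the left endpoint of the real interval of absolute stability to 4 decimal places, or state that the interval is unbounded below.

z* = -1.4300.

With y'=λy (z=hλ):
  k1=λy_n ⇒ h·k1=z·y_n;  k2=λ(1+10/11z)y_n ⇒ h·k2=z(1+10/11z)y_n
  y_{n+1}/y_n = 1 + 3/13z + 10/13z(1+10/11z) = 1 + z + 100/143z²
  ⇒ R(z) = 1 + z + 100/143z².

Boundary: |R(x)|=1, x<0.
x=-0.56: |R|=0.6593
R=1: x+100/143x²=0 ⇒ x=−143/100=-1.4300; min R=1−1/(4·100/143)=0.6425>−1
Confirm numerically:
  x=-1.051: |R|=0.72145 <1
  x=-0.784: |R|=0.64583 <1
  x=-0.762: |R|=0.64404 <1
  x=-1.756: |R|=1.40032 >1
  x=-1.727: |R|=1.35868 >1
  x=-1.633: |R|=1.23182 >1
So |R|<1 on (-1.4300, 0).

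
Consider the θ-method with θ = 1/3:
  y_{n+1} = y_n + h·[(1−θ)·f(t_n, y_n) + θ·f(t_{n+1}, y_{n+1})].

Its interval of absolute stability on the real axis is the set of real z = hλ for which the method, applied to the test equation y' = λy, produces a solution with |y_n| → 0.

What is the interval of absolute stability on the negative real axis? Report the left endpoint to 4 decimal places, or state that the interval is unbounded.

z∈(-6.0000,0).

On y'=λy, z=hλ:
  y_{n+1} = y_n + z·[2/3·y_n + 1/3·y_{n+1}] ⇒ (1 − 1/3z)y_{n+1} = (1 + 2/3z)y_n
  Hence R(z) = (1 + 2/3z)/(1 − 1/3z).

Boundary: |R(x)|=1, x<0.
x=-1.6: |R|=0.0435
R=−1: 1+2/3x = −1+1/3x ⇒ -1/3x=2 ⇒ x=2/(-1/3)=-6.0000
Confirm numerically:
  x=-5.475: |R|=0.93805 <1
  x=-5.277: |R|=0.91265 <1
  x=-4.172: |R|=0.74512 <1
  x=-2.893: |R|=0.47276 <1
  x=-6.375: |R|=1.04000 >1
  x=-6.278: |R|=1.02996 >1
  x=-6.094: |R|=1.01034 >1
So |R|<1 on (-6.0000, 0).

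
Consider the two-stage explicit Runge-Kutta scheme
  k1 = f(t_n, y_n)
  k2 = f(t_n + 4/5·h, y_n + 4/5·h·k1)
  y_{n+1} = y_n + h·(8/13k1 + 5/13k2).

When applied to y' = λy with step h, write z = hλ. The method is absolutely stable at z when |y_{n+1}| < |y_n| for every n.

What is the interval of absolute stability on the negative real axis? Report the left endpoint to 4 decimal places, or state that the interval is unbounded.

(-3.2500, 0).

Set f=λy, z=hλ:
  k1=λy_n ⇒ h·k1=z·y_n;  k2=λ(1+4/5z)y_n ⇒ h·k2=z(1+4/5z)y_n
  y_{n+1}/y_n = 1 + 8/13z + 5/13z(1+4/5z) = 1 + z + 4/13z²
  ⇒ R(z) = 1 + z + 4/13z².

Boundary: |R(x)|=1, x<0.
x=-0.36: |R|=0.6799
R=1: x+4/13x²=0 ⇒ x=−13/4=-3.2500; min R=1−1/(4·4/13)=0.1875>−1
Confirm numerically:
  x=-3.186: |R|=0.93726 <1
  x=-2.789: |R|=0.60439 <1
  x=-1.953: |R|=0.22060 <1
  x=-3.571: |R|=1.35270 >1
  x=-3.482: |R|=1.24856 >1
So |R|<1 on (-3.2500, 0).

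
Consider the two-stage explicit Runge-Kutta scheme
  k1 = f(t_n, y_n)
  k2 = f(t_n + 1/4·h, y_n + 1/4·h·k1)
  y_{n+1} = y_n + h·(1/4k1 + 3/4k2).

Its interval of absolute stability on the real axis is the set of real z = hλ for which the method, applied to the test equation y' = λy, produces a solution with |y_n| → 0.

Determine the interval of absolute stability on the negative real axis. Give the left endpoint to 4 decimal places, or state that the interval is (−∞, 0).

(-5.3333, 0).

With y'=λy (z=hλ):
  k1=λy_n ⇒ h·k1=z·y_n;  k2=λ(1+1/4z)y_n ⇒ h·k2=z(1+1/4z)y_n
  y_{n+1}/y_n = 1 + 1/4z + 3/4z(1+1/4z) = 1 + z + 3/16z²
  ⇒ R(z) = 1 + z + 3/16z².

Find x<0 with |R(x)|<1.
x=-1.3: |R|=0.0169
R=1: x+3/16x²=0 ⇒ x=−16/3=-5.3333; min R=1−1/(4·3/16)=-0.3333>−1
Confirm numerically:
  x=-5.186: |R|=0.85674 <1
  x=-3.919: |R|=0.03927 <1
  x=-3.051: |R|=0.30564 <1
  x=-5.912: |R|=1.64145 >1
  x=-5.832: |R|=1.54529 >1
So |R|<1 on (-5.3333, 0).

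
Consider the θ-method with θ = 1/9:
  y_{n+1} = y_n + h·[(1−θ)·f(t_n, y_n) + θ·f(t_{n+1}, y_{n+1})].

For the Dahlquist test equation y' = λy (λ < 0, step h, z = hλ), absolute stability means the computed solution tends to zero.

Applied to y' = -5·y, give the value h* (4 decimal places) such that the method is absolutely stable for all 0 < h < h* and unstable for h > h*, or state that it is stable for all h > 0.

Set f=λy, z=hλ:
  y_{n+1} = y_n + z·[8/9·y_n + 1/9·y_{n+1}] ⇒ (1 − 1/9z)y_{n+1} = (1 + 8/9z)y_n
  Hence R(z) = (1 + 8/9z)/(1 − 1/9z).

Boundary: |R(x)|=1, x<0.
x=-0.43: |R|=0.5896
R=−1: 1+8/9x = −1+1/9x ⇒ -7/9x=2 ⇒ x=2/(-7/9)=-2.5714
Confirm numerically:
  x=-2.455: |R|=0.92885 <1
  x=-2.110: |R|=0.70927 <1
  x=-1.444: |R|=0.24435 <1
  x=-1.126: |R|=0.00079 <1
  x=-3.162: |R|=1.33991 >1
  x=-2.793: |R|=1.13152 >1
  x=-2.635: |R|=1.03825 >1
Stable set (-2.5714, 0).

(-2.5714,0); λ=-5 ⇒ h* = (18/7)/5 = 0.5143.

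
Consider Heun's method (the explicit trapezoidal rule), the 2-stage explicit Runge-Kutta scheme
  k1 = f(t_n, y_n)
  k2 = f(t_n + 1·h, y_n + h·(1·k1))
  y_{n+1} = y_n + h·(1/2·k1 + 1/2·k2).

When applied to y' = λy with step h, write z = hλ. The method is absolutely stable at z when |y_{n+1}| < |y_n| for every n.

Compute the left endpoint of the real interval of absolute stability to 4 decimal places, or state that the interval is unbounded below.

Test eqn y'=λy, z=hλ:
  order 2, 2-stage ⇒ R(z)=1+z+z^2/2
  (e.g. R(-0.63)=0.56845, |R|=0.56845)

Need |R(x)|<1, x<0.
x=-0.63: |R|=0.5684
|R(-2.13)|=1.1384 |R(-2.1)|=1.1050 |R(-1.15)|=0.5112
Bisect:
  x_lo=-2.4323 |R|=1.5257  x_hi=-0.2078 |R|=0.8138
  mid=-1.32005 |R|=0.55122 →hi
  mid=-1.87617 |R|=0.88384 →hi
  mid=-2.15423 |R|=1.16612 →lo
  mid=-2.01520 |R|=1.01532 →lo
  mid=-1.94569 |R|=0.94716 →hi
  mid=-1.98044 |R|=0.98063 →hi
  mid=-1.99782 |R|=0.99782 →hi
  mid=-2.00651 |R|=1.00653 →lo
  ...
  [-2.00013,-1.99999] ⇒ x*=-2.0000
So |R|<1 on (-2.0000, 0).

left endpoint -2.0000.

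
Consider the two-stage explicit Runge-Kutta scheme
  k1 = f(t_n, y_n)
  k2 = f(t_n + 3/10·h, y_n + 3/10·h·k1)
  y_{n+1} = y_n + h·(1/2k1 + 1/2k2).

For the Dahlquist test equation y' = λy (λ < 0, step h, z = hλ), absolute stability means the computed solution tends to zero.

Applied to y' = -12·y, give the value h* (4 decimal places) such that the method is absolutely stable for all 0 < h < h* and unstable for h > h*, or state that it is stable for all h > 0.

On y'=λy, z=hλ:
  k1=λy_n ⇒ h·k1=z·y_n;  k2=λ(1+3/10z)y_n ⇒ h·k2=z(1+3/10z)y_n
  y_{n+1}/y_n = 1 + 1/2z + 1/2z(1+3/10z) = 1 + z + 3/20z²
  R(z) = 1 + z + 3/20z².

Need |R(x)|<1, x<0.
x=-1.77: |R|=0.3001
R=1: x+3/20x²=0 ⇒ x=−20/3=-6.6667; min R=1−1/(4·3/20)=-0.6667>−1
Confirm numerically:
  x=-6.125: |R|=0.50234 <1
  x=-5.651: |R|=0.13907 <1
  x=-3.376: |R|=0.66639 <1
  x=-2.868: |R|=0.63419 <1
  x=-6.790: |R|=1.12561 >1
  x=-6.782: |R|=1.11733 >1
So |R|<1 on (-6.6667, 0).

(-6.6667,0); λ=-12 ⇒ h* = (20/3)/12 = 0.5556.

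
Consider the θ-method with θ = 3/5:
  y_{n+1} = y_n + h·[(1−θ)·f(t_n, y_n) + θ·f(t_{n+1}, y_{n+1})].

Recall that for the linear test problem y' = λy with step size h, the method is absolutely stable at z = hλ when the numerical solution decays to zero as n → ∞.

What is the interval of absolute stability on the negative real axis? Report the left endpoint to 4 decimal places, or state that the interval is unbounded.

unbounded; (−∞, 0).

Set f=λy, z=hλ:
  y_{n+1} = y_n + z·[2/5·y_n + 3/5·y_{n+1}] ⇒ (1 − 3/5z)y_{n+1} = (1 + 2/5z)y_n
  ⇒ R(z) = (1 + 2/5z)/(1 − 3/5z).

Solve |R(x)|<1 on ℝ⁻.
x=-1.46: |R|=0.2217
x=-2: |R|=0.0909
x=-10: |R|=0.4286
x=-100: |R|=0.6393
θ=3/5≥1/2 ⇒ |1+2/5x|<|1−3/5x| ∀x<0 ⇒ interval (−∞,0).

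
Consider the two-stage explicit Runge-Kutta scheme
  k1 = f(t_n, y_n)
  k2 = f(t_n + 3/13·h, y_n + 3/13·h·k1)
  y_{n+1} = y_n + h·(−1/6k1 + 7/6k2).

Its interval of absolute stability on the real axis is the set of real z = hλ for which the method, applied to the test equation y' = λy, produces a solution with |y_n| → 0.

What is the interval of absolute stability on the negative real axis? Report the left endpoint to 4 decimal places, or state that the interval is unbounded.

(-3.7143, 0).

On y'=λy, z=hλ:
  k1=λy_n ⇒ h·k1=z·y_n;  k2=λ(1+3/13z)y_n ⇒ h·k2=z(1+3/13z)y_n
  y_{n+1}/y_n = 1 − 1/6z + 7/6z(1+3/13z) = 1 + z + 7/26z²
  so R(z) = 1 + z + 7/26z².

Find x<0 with |R(x)|<1.
x=-0.72: |R|=0.4196
R=1: x+7/26x²=0 ⇒ x=−26/7=-3.7143; min R=1−1/(4·7/26)=0.0714>−1
Confirm numerically:
  x=-2.974: |R|=0.40726 <1
  x=-1.791: |R|=0.07261 <1
  x=-1.539: |R|=0.09868 <1
  x=-4.313: |R|=1.69522 >1
  x=-3.867: |R|=1.15899 >1
So |R|<1 on (-3.7143, 0).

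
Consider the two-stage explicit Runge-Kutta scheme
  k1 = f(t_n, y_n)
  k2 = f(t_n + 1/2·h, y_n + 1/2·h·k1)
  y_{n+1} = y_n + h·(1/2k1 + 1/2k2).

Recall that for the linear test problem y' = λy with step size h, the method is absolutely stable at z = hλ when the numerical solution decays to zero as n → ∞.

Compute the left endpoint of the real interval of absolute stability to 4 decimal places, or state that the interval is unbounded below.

left endpoint -4.0000.

Test eqn y'=λy, z=hλ:
  k1=λy_n ⇒ h·k1=z·y_n;  k2=λ(1+1/2z)y_n ⇒ h·k2=z(1+1/2z)y_n
  y_{n+1}/y_n = 1 + 1/2z + 1/2z(1+1/2z) = 1 + z + 1/4z²
  R(z) = 1 + z + 1/4z².

Boundary: |R(x)|=1, x<0.
x=-1.79: |R|=0.0110
R=1: x+1/4x²=0 ⇒ x=−4=-4.0000; min R=1−1/(4·1/4)=0.0000>−1
Confirm numerically:
  x=-3.609: |R|=0.64722 <1
  x=-3.443: |R|=0.52056 <1
  x=-3.124: |R|=0.31584 <1
  x=-1.842: |R|=0.00624 <1
  x=-4.362: |R|=1.39476 >1
  x=-4.180: |R|=1.18810 >1
So |R|<1 on (-4.0000, 0).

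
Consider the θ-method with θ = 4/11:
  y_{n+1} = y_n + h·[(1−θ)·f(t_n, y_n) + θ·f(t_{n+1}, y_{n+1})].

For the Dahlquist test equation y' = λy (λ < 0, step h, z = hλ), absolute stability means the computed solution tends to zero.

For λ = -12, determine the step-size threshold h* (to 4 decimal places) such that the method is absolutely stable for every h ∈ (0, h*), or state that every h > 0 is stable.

With y'=λy (z=hλ):
  y_{n+1} = y_n + z·[7/11·y_n + 4/11·y_{n+1}] ⇒ (1 − 4/11z)y_{n+1} = (1 + 7/11z)y_n
  Hence R(z) = (1 + 7/11z)/(1 − 4/11z).

Boundary: |R(x)|=1, x<0.
x=-0.59: |R|=0.5142
R=−1: 1+7/11x = −1+4/11x ⇒ -3/11x=2 ⇒ x=2/(-3/11)=-7.3333
Confirm numerically:
  x=-6.528: |R|=0.93490 <1
  x=-5.692: |R|=0.85418 <1
  x=-3.628: |R|=0.56428 <1
  x=-7.739: |R|=1.02901 >1
  x=-7.403: |R|=1.00515 >1
Stable set (-7.3333, 0).

(-7.3333,0); λ=-12 ⇒ h* = (22/3)/12 = 0.6111.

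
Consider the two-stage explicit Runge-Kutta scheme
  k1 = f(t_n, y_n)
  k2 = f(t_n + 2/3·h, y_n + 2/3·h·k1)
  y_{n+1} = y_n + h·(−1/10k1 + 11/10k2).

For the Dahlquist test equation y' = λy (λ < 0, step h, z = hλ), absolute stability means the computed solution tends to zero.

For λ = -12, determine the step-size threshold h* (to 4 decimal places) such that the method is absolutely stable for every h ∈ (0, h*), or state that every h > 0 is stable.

(-1.3636,0); λ=-12 ⇒ h* = (15/11)/12 = 0.1136.

Set f=λy, z=hλ:
  k1=λy_n ⇒ h·k1=z·y_n;  k2=λ(1+2/3z)y_n ⇒ h·k2=z(1+2/3z)y_n
  y_{n+1}/y_n = 1 − 1/10z + 11/10z(1+2/3z) = 1 + z + 11/15z²
  ⇒ R(z) = 1 + z + 11/15z².

Need |R(x)|<1, x<0.
x=-1.11: |R|=0.7935
R=1: x+11/15x²=0 ⇒ x=−15/11=-1.3636; min R=1−1/(4·11/15)=0.6591>−1
Confirm numerically:
  x=-1.307: |R|=0.94572 <1
  x=-0.845: |R|=0.67862 <1
  x=-0.786: |R|=0.66705 <1
  x=-0.713: |R|=0.65980 <1
  x=-1.753: |R|=1.50054 >1
  x=-1.675: |R|=1.38246 >1
Stable set (-1.3636, 0).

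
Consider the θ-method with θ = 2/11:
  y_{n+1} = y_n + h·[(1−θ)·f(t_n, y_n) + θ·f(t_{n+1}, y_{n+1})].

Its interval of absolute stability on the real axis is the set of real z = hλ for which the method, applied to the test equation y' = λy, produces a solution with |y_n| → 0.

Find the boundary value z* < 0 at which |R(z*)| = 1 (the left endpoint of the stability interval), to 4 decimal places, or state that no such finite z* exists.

left endpoint -3.1429.

Test eqn y'=λy, z=hλ:
  y_{n+1} = y_n + z·[9/11·y_n + 2/11·y_{n+1}] ⇒ (1 − 2/11z)y_{n+1} = (1 + 9/11z)y_n
  Hence R(z) = (1 + 9/11z)/(1 − 2/11z).

Boundary: |R(x)|=1, x<0.
x=-0.76: |R|=0.3323
R=−1: 1+9/11x = −1+2/11x ⇒ -7/11x=2 ⇒ x=2/(-7/11)=-3.1429
Confirm numerically:
  x=-2.349: |R|=0.64601 <1
  x=-2.210: |R|=0.57652 <1
  x=-1.825: |R|=0.37031 <1
  x=-1.550: |R|=0.20922 <1
  x=-3.653: |R|=1.19507 >1
  x=-3.554: |R|=1.15894 >1
  x=-3.249: |R|=1.04246 >1
So |R|<1 on (-3.1429, 0).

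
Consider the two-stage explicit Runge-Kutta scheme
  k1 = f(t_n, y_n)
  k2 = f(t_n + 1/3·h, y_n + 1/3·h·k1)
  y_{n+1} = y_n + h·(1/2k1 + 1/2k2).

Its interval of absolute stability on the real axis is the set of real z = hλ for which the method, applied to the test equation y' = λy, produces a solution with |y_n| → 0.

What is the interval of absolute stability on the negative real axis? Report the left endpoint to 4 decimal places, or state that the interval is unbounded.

(-6.0000, 0).

On y'=λy, z=hλ:
  k1=λy_n ⇒ h·k1=z·y_n;  k2=λ(1+1/3z)y_n ⇒ h·k2=z(1+1/3z)y_n
  y_{n+1}/y_n = 1 + 1/2z + 1/2z(1+1/3z) = 1 + z + 1/6z²
  ⇒ R(z) = 1 + z + 1/6z².

Solve |R(x)|<1 on ℝ⁻.
x=-1.07: |R|=0.1208
R=1: x+1/6x²=0 ⇒ x=−6=-6.0000; min R=1−1/(4·1/6)=-0.5000>−1
Confirm numerically:
  x=-4.998: |R|=0.16533 <1
  x=-3.336: |R|=0.48118 <1
  x=-2.456: |R|=0.45068 <1
  x=-6.561: |R|=1.61345 >1
  x=-6.540: |R|=1.58860 >1
  x=-6.357: |R|=1.37824 >1
Stable set (-6.0000, 0).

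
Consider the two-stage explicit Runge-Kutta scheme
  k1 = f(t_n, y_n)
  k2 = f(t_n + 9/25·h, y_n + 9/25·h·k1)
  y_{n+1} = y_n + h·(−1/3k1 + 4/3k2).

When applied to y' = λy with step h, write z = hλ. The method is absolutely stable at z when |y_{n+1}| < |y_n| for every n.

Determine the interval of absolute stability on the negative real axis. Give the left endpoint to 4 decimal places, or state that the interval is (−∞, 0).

z∈(-2.0833,0).

With y'=λy (z=hλ):
  k1=λy_n ⇒ h·k1=z·y_n;  k2=λ(1+9/25z)y_n ⇒ h·k2=z(1+9/25z)y_n
  y_{n+1}/y_n = 1 − 1/3z + 4/3z(1+9/25z) = 1 + z + 12/25z²
  ⇒ R(z) = 1 + z + 12/25z².

Need |R(x)|<1, x<0.
x=-0.33: |R|=0.7223
R=1: x+12/25x²=0 ⇒ x=−25/12=-2.0833; min R=1−1/(4·12/25)=0.4792>−1
Confirm numerically:
  x=-1.982: |R|=0.90360 <1
  x=-1.420: |R|=0.54787 <1
  x=-1.358: |R|=0.52720 <1
  x=-2.522: |R|=1.53103 >1
  x=-2.189: |R|=1.11103 >1
Stable set (-2.0833, 0).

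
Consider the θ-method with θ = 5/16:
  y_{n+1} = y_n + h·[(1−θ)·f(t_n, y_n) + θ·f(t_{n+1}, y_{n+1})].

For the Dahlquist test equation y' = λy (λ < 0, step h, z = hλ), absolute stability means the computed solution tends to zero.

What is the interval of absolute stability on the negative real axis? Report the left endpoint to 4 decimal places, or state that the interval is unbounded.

Set f=λy, z=hλ:
  y_{n+1} = y_n + z·[11/16·y_n + 5/16·y_{n+1}] ⇒ (1 − 5/16z)y_{n+1} = (1 + 11/16z)y_n
  so R(z) = (1 + 11/16z)/(1 − 5/16z).

Need |R(x)|<1, x<0.
x=-1.55: |R|=0.0442
R=−1: 1+11/16x = −1+5/16x ⇒ -3/8x=2 ⇒ x=2/(-3/8)=-5.3333
Confirm numerically:
  x=-3.797: |R|=0.73652 <1
  x=-3.502: |R|=0.67210 <1
  x=-2.620: |R|=0.44055 <1
  x=-5.868: |R|=1.07075 >1
  x=-5.413: |R|=1.01110 >1
Stable set (-5.3333, 0).

(-5.3333, 0).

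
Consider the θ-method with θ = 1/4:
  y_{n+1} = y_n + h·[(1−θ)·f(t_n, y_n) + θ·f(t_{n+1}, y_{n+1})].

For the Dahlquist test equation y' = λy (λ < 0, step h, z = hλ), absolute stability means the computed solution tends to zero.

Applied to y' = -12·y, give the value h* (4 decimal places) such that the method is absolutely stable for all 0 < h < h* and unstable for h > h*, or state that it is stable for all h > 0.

(-4.0000,0); λ=-12 ⇒ h* = (4)/12 = 0.3333.

With y'=λy (z=hλ):
  y_{n+1} = y_n + z·[3/4·y_n + 1/4·y_{n+1}] ⇒ (1 − 1/4z)y_{n+1} = (1 + 3/4z)y_n
  so R(z) = (1 + 3/4z)/(1 − 1/4z).

Boundary: |R(x)|=1, x<0.
x=-0.97: |R|=0.2193
R=−1: 1+3/4x = −1+1/4x ⇒ -1/2x=2 ⇒ x=2/(-1/2)=-4.0000
Confirm numerically:
  x=-3.950: |R|=0.98742 <1
  x=-2.910: |R|=0.68452 <1
  x=-2.326: |R|=0.47076 <1
  x=-4.500: |R|=1.11765 >1
  x=-4.174: |R|=1.04257 >1
Interval (-4.0000, 0).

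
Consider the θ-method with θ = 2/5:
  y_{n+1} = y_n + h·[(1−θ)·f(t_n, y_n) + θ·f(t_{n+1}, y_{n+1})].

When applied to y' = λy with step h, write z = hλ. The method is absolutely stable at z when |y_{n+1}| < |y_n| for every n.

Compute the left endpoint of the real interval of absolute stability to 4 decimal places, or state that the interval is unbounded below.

z* = -10.0000.

With y'=λy (z=hλ):
  y_{n+1} = y_n + z·[3/5·y_n + 2/5·y_{n+1}] ⇒ (1 − 2/5z)y_{n+1} = (1 + 3/5z)y_n
  R(z) = (1 + 3/5z)/(1 − 2/5z).

Solve |R(x)|<1 on ℝ⁻.
x=-0.51: |R|=0.5764
R=−1: 1+3/5x = −1+2/5x ⇒ -1/5x=2 ⇒ x=2/(-1/5)=-10.0000
Confirm numerically:
  x=-8.511: |R|=0.93239 <1
  x=-7.777: |R|=0.89185 <1
  x=-7.316: |R|=0.86328 <1
  x=-6.262: |R|=0.78669 <1
  x=-10.517: |R|=1.01986 >1
  x=-10.490: |R|=1.01886 >1
  x=-10.198: |R|=1.00780 >1
Stable set (-10.0000, 0).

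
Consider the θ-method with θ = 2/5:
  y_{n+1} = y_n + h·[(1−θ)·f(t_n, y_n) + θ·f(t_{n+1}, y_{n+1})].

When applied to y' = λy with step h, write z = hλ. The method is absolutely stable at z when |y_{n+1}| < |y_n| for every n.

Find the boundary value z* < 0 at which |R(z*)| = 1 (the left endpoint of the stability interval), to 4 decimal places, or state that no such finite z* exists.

On y'=λy, z=hλ:
  y_{n+1} = y_n + z·[3/5·y_n + 2/5·y_{n+1}] ⇒ (1 − 2/5z)y_{n+1} = (1 + 3/5z)y_n
  ⇒ R(z) = (1 + 3/5z)/(1 − 2/5z).

Need |R(x)|<1, x<0.
x=-0.63: |R|=0.4968
R=−1: 1+3/5x = −1+2/5x ⇒ -1/5x=2 ⇒ x=2/(-1/5)=-10.0000
Confirm numerically:
  x=-8.034: |R|=0.90668 <1
  x=-6.733: |R|=0.82308 <1
  x=-6.345: |R|=0.79339 <1
  x=-5.698: |R|=0.73762 <1
  x=-10.563: |R|=1.02155 >1
  x=-10.496: |R|=1.01908 >1
  x=-10.407: |R|=1.01577 >1
Stable set (-10.0000, 0).

z* = -10.0000.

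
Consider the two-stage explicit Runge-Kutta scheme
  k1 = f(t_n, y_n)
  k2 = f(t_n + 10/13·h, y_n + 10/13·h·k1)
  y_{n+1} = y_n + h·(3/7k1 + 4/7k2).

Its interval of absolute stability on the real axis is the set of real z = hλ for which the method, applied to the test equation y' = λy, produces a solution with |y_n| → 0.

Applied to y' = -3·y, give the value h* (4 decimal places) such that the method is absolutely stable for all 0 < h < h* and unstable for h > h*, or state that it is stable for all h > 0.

(-2.2750,0); λ=-3 ⇒ h* = (91/40)/3 = 0.7583.

Set f=λy, z=hλ:
  k1=λy_n ⇒ h·k1=z·y_n;  k2=λ(1+10/13z)y_n ⇒ h·k2=z(1+10/13z)y_n
  y_{n+1}/y_n = 1 + 3/7z + 4/7z(1+10/13z) = 1 + z + 40/91z²
  R(z) = 1 + z + 40/91z².

Need |R(x)|<1, x<0.
x=-1.53: |R|=0.4990
R=1: x+40/91x²=0 ⇒ x=−91/40=-2.2750; min R=1−1/(4·40/91)=0.4313>−1
Confirm numerically:
  x=-2.170: |R|=0.89985 <1
  x=-1.600: |R|=0.52527 <1
  x=-1.368: |R|=0.45460 <1
  x=-1.009: |R|=0.43851 <1
  x=-2.727: |R|=1.54180 >1
  x=-2.683: |R|=1.48117 >1
  x=-2.468: |R|=1.20937 >1
Stable set (-2.2750, 0).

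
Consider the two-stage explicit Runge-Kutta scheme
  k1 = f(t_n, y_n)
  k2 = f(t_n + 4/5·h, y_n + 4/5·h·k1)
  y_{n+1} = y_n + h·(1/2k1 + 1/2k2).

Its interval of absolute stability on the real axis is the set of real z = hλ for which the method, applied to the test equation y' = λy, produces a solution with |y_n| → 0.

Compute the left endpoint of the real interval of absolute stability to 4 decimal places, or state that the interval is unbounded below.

z* = -2.5000.

With y'=λy (z=hλ):
  k1=λy_n ⇒ h·k1=z·y_n;  k2=λ(1+4/5z)y_n ⇒ h·k2=z(1+4/5z)y_n
  y_{n+1}/y_n = 1 + 1/2z + 1/2z(1+4/5z) = 1 + z + 2/5z²
  so R(z) = 1 + z + 2/5z².

Solve |R(x)|<1 on ℝ⁻.
x=-1.51: |R|=0.4020
R=1: x+2/5x²=0 ⇒ x=−5/2=-2.5000; min R=1−1/(4·2/5)=0.3750>−1
Confirm numerically:
  x=-2.269: |R|=0.79034 <1
  x=-1.188: |R|=0.37654 <1
  x=-1.036: |R|=0.39332 <1
  x=-2.910: |R|=1.47724 >1
  x=-2.902: |R|=1.46664 >1
So |R|<1 on (-2.5000, 0).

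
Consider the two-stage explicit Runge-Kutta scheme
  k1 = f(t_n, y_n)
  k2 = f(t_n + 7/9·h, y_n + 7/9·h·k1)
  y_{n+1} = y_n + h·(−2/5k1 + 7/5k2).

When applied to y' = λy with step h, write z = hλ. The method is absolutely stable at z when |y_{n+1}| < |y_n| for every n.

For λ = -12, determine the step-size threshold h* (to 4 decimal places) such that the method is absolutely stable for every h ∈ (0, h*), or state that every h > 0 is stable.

Test eqn y'=λy, z=hλ:
  k1=λy_n ⇒ h·k1=z·y_n;  k2=λ(1+7/9z)y_n ⇒ h·k2=z(1+7/9z)y_n
  y_{n+1}/y_n = 1 − 2/5z + 7/5z(1+7/9z) = 1 + z + 49/45z²
  R(z) = 1 + z + 49/45z².

Boundary: |R(x)|=1, x<0.
x=-0.37: |R|=0.7791
R=1: x+49/45x²=0 ⇒ x=−45/49=-0.9184; min R=1−1/(4·49/45)=0.7704>−1
Confirm numerically:
  x=-0.827: |R|=0.91772 <1
  x=-0.823: |R|=0.91454 <1
  x=-0.588: |R|=0.78848 <1
  x=-0.399: |R|=0.77435 <1
  x=-1.438: |R|=1.81365 >1
  x=-1.133: |R|=1.26479 >1
Interval (-0.9184, 0).

(-0.9184,0); λ=-12 ⇒ h* = (45/49)/12 = 0.0765.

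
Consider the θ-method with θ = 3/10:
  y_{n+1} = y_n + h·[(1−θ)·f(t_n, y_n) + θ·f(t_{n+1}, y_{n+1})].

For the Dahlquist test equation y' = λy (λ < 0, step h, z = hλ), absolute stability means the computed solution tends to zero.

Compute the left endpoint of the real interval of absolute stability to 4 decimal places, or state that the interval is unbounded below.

On y'=λy, z=hλ:
  y_{n+1} = y_n + z·[7/10·y_n + 3/10·y_{n+1}] ⇒ (1 − 3/10z)y_{n+1} = (1 + 7/10z)y_n
  so R(z) = (1 + 7/10z)/(1 − 3/10z).

Find x<0 with |R(x)|<1.
x=-1.26: |R|=0.0856
R=−1: 1+7/10x = −1+3/10x ⇒ -2/5x=2 ⇒ x=2/(-2/5)=-5.0000
Confirm numerically:
  x=-2.988: |R|=0.57562 <1
  x=-2.877: |R|=0.54420 <1
  x=-2.743: |R|=0.50475 <1
  x=-5.574: |R|=1.08592 >1
  x=-5.213: |R|=1.03323 >1
  x=-5.185: |R|=1.02896 >1
So |R|<1 on (-5.0000, 0).

z* = -5.0000.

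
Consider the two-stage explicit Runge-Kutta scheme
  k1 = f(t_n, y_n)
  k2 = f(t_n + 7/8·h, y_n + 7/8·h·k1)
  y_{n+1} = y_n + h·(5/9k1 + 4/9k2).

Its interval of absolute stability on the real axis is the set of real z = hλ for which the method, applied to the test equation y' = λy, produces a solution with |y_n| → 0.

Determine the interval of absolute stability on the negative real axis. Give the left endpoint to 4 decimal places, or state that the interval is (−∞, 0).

z∈(-2.5714,0).

On y'=λy, z=hλ:
  k1=λy_n ⇒ h·k1=z·y_n;  k2=λ(1+7/8z)y_n ⇒ h·k2=z(1+7/8z)y_n
  y_{n+1}/y_n = 1 + 5/9z + 4/9z(1+7/8z) = 1 + z + 7/18z²
  R(z) = 1 + z + 7/18z².

Find x<0 with |R(x)|<1.
x=-1.58: |R|=0.3908
R=1: x+7/18x²=0 ⇒ x=−18/7=-2.5714; min R=1−1/(4·7/18)=0.3571>−1
Confirm numerically:
  x=-2.428: |R|=0.86457 <1
  x=-2.054: |R|=0.58669 <1
  x=-1.444: |R|=0.36689 <1
  x=-3.032: |R|=1.54306 >1
  x=-2.945: |R|=1.42784 >1
  x=-2.703: |R|=1.13830 >1
Stable set (-2.5714, 0).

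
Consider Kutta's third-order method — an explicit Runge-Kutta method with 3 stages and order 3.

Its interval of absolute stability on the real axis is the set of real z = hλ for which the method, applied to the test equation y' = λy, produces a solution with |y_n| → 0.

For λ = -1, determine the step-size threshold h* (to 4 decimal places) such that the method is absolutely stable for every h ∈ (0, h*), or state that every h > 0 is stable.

Set f=λy, z=hλ:
  order 3, 3-stage ⇒ R(z)=1+z+z^2/2+z^3/6
  (e.g. R(-1.71)=-0.08132, |R|=0.08132)

Solve |R(x)|<1 on ℝ⁻.
x=-1.71: |R|=0.0813
|R(-2.78)|=1.4966 |R(-1.83)|=0.1770 |R(-0.89)|=0.3886
Bisect:
  x_lo=-3.1714 |R|=2.4587  x_hi=-0.2763 |R|=0.7583
  mid=-1.72386 |R|=0.09181 →hi
  mid=-2.44763 |R|=0.89609 →hi
  mid=-2.80951 |R|=1.55890 →lo
  mid=-2.62857 |R|=1.20084 →lo
  mid=-2.53810 |R|=1.04217 →lo
  mid=-2.49286 |R|=0.96760 →hi
  mid=-2.51548 |R|=1.00450 →lo
  mid=-2.50417 |R|=0.98595 →hi
  mid=-2.50982 |R|=0.99520 →hi
  mid=-2.51265 |R|=0.99984 →hi
  ...
  [-2.51283,-2.51265] ⇒ x*=-2.5127
Stable set (-2.5127, 0).

(-2.5127,0); λ=-1 ⇒ h* = 2.5127.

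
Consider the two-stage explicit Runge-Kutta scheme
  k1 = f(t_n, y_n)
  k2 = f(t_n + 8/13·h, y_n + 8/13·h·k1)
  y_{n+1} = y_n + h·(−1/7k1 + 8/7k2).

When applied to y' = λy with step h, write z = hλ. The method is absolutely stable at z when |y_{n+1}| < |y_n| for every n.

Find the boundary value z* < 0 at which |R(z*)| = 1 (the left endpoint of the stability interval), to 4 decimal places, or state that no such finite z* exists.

left endpoint -1.4219.

Test eqn y'=λy, z=hλ:
  k1=λy_n ⇒ h·k1=z·y_n;  k2=λ(1+8/13z)y_n ⇒ h·k2=z(1+8/13z)y_n
  y_{n+1}/y_n = 1 − 1/7z + 8/7z(1+8/13z) = 1 + z + 64/91z²
  ⇒ R(z) = 1 + z + 64/91z².

Solve |R(x)|<1 on ℝ⁻.
x=-0.78: |R|=0.6479
R=1: x+64/91x²=0 ⇒ x=−91/64=-1.4219; min R=1−1/(4·64/91)=0.6445>−1
Confirm numerically:
  x=-1.347: |R|=0.92907 <1
  x=-1.023: |R|=0.71302 <1
  x=-0.936: |R|=0.68016 <1
  x=-1.942: |R|=1.71039 >1
  x=-1.919: |R|=1.67093 >1
  x=-1.504: |R|=1.08687 >1
Stable set (-1.4219, 0).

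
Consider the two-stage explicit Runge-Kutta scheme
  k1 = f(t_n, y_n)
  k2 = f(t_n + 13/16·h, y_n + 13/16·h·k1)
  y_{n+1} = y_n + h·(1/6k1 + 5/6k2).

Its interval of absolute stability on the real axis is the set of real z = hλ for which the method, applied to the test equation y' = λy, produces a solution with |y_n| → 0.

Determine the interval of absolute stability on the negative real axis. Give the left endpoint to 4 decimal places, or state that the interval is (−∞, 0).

With y'=λy (z=hλ):
  k1=λy_n ⇒ h·k1=z·y_n;  k2=λ(1+13/16z)y_n ⇒ h·k2=z(1+13/16z)y_n
  y_{n+1}/y_n = 1 + 1/6z + 5/6z(1+13/16z) = 1 + z + 65/96z²
  ⇒ R(z) = 1 + z + 65/96z².

Boundary: |R(x)|=1, x<0.
x=-1.75: |R|=1.3236
R=1: x+65/96x²=0 ⇒ x=−96/65=-1.4769; min R=1−1/(4·65/96)=0.6308>−1
Confirm numerically:
  x=-1.340: |R|=0.87577 <1
  x=-1.262: |R|=0.81635 <1
  x=-1.134: |R|=0.73670 <1
  x=-0.877: |R|=0.64376 <1
  x=-1.858: |R|=1.47940 >1
  x=-1.536: |R|=1.06144 >1
Stable set (-1.4769, 0).

(-1.4769, 0).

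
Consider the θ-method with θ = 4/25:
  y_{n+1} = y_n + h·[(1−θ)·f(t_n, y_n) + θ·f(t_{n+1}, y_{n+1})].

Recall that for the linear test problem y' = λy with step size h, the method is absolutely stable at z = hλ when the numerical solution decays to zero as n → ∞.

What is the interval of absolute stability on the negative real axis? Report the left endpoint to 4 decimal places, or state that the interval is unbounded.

z∈(-2.9412,0).

Set f=λy, z=hλ:
  y_{n+1} = y_n + z·[21/25·y_n + 4/25·y_{n+1}] ⇒ (1 − 4/25z)y_{n+1} = (1 + 21/25z)y_n
  Hence R(z) = (1 + 21/25z)/(1 − 4/25z).

Solve |R(x)|<1 on ℝ⁻.
x=-1.31: |R|=0.0830
R=−1: 1+21/25x = −1+4/25x ⇒ -17/25x=2 ⇒ x=2/(-17/25)=-2.9412
Confirm numerically:
  x=-2.879: |R|=0.97105 <1
  x=-1.890: |R|=0.45117 <1
  x=-1.294: |R|=0.07204 <1
  x=-1.292: |R|=0.07067 <1
  x=-3.408: |R|=1.20543 >1
  x=-3.267: |R|=1.14550 >1
Interval (-2.9412, 0).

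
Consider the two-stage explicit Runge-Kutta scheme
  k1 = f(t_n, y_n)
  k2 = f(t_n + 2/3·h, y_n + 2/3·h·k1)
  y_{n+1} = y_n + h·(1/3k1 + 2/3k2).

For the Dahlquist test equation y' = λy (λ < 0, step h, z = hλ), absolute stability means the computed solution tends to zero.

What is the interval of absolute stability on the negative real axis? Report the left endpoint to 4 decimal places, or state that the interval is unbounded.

z∈(-2.2500,0).

Set f=λy, z=hλ:
  k1=λy_n ⇒ h·k1=z·y_n;  k2=λ(1+2/3z)y_n ⇒ h·k2=z(1+2/3z)y_n
  y_{n+1}/y_n = 1 + 1/3z + 2/3z(1+2/3z) = 1 + z + 4/9z²
  ⇒ R(z) = 1 + z + 4/9z².

Find x<0 with |R(x)|<1.
x=-1.76: |R|=0.6167
R=1: x+4/9x²=0 ⇒ x=−9/4=-2.2500; min R=1−1/(4·4/9)=0.4375>−1
Confirm numerically:
  x=-2.049: |R|=0.81696 <1
  x=-1.328: |R|=0.45582 <1
  x=-1.228: |R|=0.44222 <1
  x=-1.211: |R|=0.44079 <1
  x=-2.672: |R|=1.50115 >1
  x=-2.576: |R|=1.37323 >1
  x=-2.311: |R|=1.06265 >1
Interval (-2.2500, 0).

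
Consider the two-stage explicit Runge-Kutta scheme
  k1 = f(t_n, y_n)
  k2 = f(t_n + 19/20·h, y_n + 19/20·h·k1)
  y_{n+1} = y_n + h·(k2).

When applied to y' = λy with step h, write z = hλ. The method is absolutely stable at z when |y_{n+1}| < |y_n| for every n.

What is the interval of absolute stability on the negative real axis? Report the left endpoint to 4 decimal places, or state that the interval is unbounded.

Set f=λy, z=hλ:
  k1=λy_n ⇒ h·k1=z·y_n;  k2=λ(1+19/20z)y_n ⇒ h·k2=z(1+19/20z)y_n
  y_{n+1}/y_n = 1 + z(1+19/20z) = 1 + z + 19/20z²
  so R(z) = 1 + z + 19/20z².

Solve |R(x)|<1 on ℝ⁻.
x=-0.7: |R|=0.7655
R=1: x+19/20x²=0 ⇒ x=−20/19=-1.0526; min R=1−1/(4·19/20)=0.7368>−1
Confirm numerically:
  x=-0.839: |R|=0.82972 <1
  x=-0.773: |R|=0.79465 <1
  x=-0.467: |R|=0.74018 <1
  x=-1.506: |R|=1.64863 >1
  x=-1.119: |R|=1.07055 >1
So |R|<1 on (-1.0526, 0).

z∈(-1.0526,0).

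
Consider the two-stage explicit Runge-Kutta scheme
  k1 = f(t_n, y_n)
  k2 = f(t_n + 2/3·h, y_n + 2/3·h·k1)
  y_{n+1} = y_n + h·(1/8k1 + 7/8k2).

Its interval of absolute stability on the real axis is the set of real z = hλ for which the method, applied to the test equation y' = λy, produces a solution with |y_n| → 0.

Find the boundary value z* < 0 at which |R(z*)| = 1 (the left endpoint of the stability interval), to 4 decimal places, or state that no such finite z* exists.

z* = -1.7143.

Test eqn y'=λy, z=hλ:
  k1=λy_n ⇒ h·k1=z·y_n;  k2=λ(1+2/3z)y_n ⇒ h·k2=z(1+2/3z)y_n
  y_{n+1}/y_n = 1 + 1/8z + 7/8z(1+2/3z) = 1 + z + 7/12z²
  Hence R(z) = 1 + z + 7/12z².

Need |R(x)|<1, x<0.
x=-0.47: |R|=0.6589
R=1: x+7/12x²=0 ⇒ x=−12/7=-1.7143; min R=1−1/(4·7/12)=0.5714>−1
Confirm numerically:
  x=-1.340: |R|=0.70743 <1
  x=-1.258: |R|=0.66516 <1
  x=-1.179: |R|=0.63186 <1
  x=-1.172: |R|=0.62926 <1
  x=-2.096: |R|=1.46671 >1
  x=-1.787: |R|=1.07580 >1
So |R|<1 on (-1.7143, 0).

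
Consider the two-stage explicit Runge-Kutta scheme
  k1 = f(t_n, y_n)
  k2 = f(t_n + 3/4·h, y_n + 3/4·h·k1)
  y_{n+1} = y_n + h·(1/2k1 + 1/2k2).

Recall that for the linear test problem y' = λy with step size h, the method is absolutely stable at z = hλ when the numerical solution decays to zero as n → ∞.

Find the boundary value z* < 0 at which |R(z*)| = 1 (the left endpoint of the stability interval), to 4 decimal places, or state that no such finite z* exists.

Test eqn y'=λy, z=hλ:
  k1=λy_n ⇒ h·k1=z·y_n;  k2=λ(1+3/4z)y_n ⇒ h·k2=z(1+3/4z)y_n
  y_{n+1}/y_n = 1 + 1/2z + 1/2z(1+3/4z) = 1 + z + 3/8z²
  so R(z) = 1 + z + 3/8z².

Need |R(x)|<1, x<0.
x=-1.06: |R|=0.3613
R=1: x+3/8x²=0 ⇒ x=−8/3=-2.6667; min R=1−1/(4·3/8)=0.3333>−1
Confirm numerically:
  x=-1.777: |R|=0.40715 <1
  x=-1.596: |R|=0.35921 <1
  x=-1.483: |R|=0.34173 <1
  x=-1.168: |R|=0.34358 <1
  x=-3.168: |R|=1.59558 >1
  x=-3.167: |R|=1.59421 >1
  x=-2.809: |R|=1.14993 >1
So |R|<1 on (-2.6667, 0).

z* = -2.6667.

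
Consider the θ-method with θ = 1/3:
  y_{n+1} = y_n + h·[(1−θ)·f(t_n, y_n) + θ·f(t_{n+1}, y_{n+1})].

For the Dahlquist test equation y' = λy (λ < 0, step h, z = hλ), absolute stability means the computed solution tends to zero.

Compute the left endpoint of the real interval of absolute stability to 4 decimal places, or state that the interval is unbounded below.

z* = -6.0000.

With y'=λy (z=hλ):
  y_{n+1} = y_n + z·[2/3·y_n + 1/3·y_{n+1}] ⇒ (1 − 1/3z)y_{n+1} = (1 + 2/3z)y_n
  R(z) = (1 + 2/3z)/(1 − 1/3z).

Boundary: |R(x)|=1, x<0.
x=-0.99: |R|=0.2556
R=−1: 1+2/3x = −1+1/3x ⇒ -1/3x=2 ⇒ x=2/(-1/3)=-6.0000
Confirm numerically:
  x=-5.795: |R|=0.97669 <1
  x=-3.738: |R|=0.66429 <1
  x=-2.581: |R|=0.38739 <1
  x=-6.239: |R|=1.02587 >1
  x=-6.165: |R|=1.01800 >1
  x=-6.117: |R|=1.01283 >1
So |R|<1 on (-6.0000, 0).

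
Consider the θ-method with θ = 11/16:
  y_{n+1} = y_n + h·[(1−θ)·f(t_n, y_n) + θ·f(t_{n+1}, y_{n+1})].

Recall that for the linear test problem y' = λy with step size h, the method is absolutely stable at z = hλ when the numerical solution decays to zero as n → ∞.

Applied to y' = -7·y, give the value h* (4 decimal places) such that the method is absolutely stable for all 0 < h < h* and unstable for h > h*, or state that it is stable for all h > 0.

On y'=λy, z=hλ:
  y_{n+1} = y_n + z·[5/16·y_n + 11/16·y_{n+1}] ⇒ (1 − 11/16z)y_{n+1} = (1 + 5/16z)y_n
  so R(z) = (1 + 5/16z)/(1 − 11/16z).

Boundary: |R(x)|=1, x<0.
x=-1.22: |R|=0.3365
x=-2: |R|=0.1579
x=-10: |R|=0.2698
x=-100: |R|=0.4337
θ=11/16≥1/2 ⇒ |1+5/16x|<|1−11/16x| ∀x<0 ⇒ interval (−∞,0).

unbounded; (−∞, 0). Any h>0 works for λ=-7.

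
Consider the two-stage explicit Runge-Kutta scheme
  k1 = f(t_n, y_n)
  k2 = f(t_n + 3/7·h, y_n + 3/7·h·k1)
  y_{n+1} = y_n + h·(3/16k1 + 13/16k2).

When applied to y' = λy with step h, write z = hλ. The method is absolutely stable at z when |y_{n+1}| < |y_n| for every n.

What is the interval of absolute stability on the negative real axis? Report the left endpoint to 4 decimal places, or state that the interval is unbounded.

On y'=λy, z=hλ:
  k1=λy_n ⇒ h·k1=z·y_n;  k2=λ(1+3/7z)y_n ⇒ h·k2=z(1+3/7z)y_n
  y_{n+1}/y_n = 1 + 3/16z + 13/16z(1+3/7z) = 1 + z + 39/112z²
  R(z) = 1 + z + 39/112z².

Need |R(x)|<1, x<0.
x=-0.4: |R|=0.6557
R=1: x+39/112x²=0 ⇒ x=−112/39=-2.8718; min R=1−1/(4·39/112)=0.2821>−1
Confirm numerically:
  x=-2.645: |R|=0.79112 <1
  x=-2.568: |R|=0.72834 <1
  x=-1.935: |R|=0.36879 <1
  x=-3.233: |R|=1.40664 >1
  x=-3.138: |R|=1.29088 >1
  x=-3.099: |R|=1.24518 >1
So |R|<1 on (-2.8718, 0).

(-2.8718, 0).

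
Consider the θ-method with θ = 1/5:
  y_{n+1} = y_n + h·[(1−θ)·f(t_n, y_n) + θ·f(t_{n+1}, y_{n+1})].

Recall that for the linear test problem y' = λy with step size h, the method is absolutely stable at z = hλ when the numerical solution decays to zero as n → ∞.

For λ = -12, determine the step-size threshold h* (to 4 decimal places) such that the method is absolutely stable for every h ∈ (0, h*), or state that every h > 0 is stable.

(-3.3333,0); λ=-12 ⇒ h* = (10/3)/12 = 0.2778.

With y'=λy (z=hλ):
  y_{n+1} = y_n + z·[4/5·y_n + 1/5·y_{n+1}] ⇒ (1 − 1/5z)y_{n+1} = (1 + 4/5z)y_n
  ⇒ R(z) = (1 + 4/5z)/(1 − 1/5z).

Find x<0 with |R(x)|<1.
x=-1.44: |R|=0.1180
R=−1: 1+4/5x = −1+1/5x ⇒ -3/5x=2 ⇒ x=2/(-3/5)=-3.3333
Confirm numerically:
  x=-2.888: |R|=0.83063 <1
  x=-2.267: |R|=0.55979 <1
  x=-1.932: |R|=0.39354 <1
  x=-1.369: |R|=0.07474 <1
  x=-3.611: |R|=1.09674 >1
  x=-3.429: |R|=1.03405 >1
  x=-3.367: |R|=1.01207 >1
Interval (-3.3333, 0).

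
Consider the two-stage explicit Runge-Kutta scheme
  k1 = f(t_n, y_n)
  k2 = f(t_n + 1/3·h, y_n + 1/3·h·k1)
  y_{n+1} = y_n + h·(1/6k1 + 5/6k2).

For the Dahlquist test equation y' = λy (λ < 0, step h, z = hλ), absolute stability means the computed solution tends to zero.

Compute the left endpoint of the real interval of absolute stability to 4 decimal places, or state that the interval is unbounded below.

With y'=λy (z=hλ):
  k1=λy_n ⇒ h·k1=z·y_n;  k2=λ(1+1/3z)y_n ⇒ h·k2=z(1+1/3z)y_n
  y_{n+1}/y_n = 1 + 1/6z + 5/6z(1+1/3z) = 1 + z + 5/18z²
  so R(z) = 1 + z + 5/18z².

Boundary: |R(x)|=1, x<0.
x=-0.99: |R|=0.2823
R=1: x+5/18x²=0 ⇒ x=−18/5=-3.6000; min R=1−1/(4·5/18)=0.1000>−1
Confirm numerically:
  x=-3.042: |R|=0.52849 <1
  x=-2.306: |R|=0.17112 <1
  x=-1.545: |R|=0.11806 <1
  x=-1.535: |R|=0.11951 <1
  x=-3.850: |R|=1.26736 >1
  x=-3.664: |R|=1.06514 >1
  x=-3.623: |R|=1.02315 >1
So |R|<1 on (-3.6000, 0).

left endpoint -3.6000.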